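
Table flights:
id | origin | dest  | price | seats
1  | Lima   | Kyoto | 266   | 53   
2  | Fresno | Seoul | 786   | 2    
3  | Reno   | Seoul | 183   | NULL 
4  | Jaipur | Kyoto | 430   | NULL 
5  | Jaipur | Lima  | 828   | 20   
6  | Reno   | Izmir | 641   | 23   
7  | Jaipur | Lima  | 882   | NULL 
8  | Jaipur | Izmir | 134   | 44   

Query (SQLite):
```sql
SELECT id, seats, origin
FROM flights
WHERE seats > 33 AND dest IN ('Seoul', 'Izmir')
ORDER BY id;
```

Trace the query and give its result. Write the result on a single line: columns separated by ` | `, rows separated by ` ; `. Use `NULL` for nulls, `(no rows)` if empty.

seats > 33: ids {1, 8}
dest IN ('Seoul', 'Izmir'): ids {2, 3, 6, 8}
Combine with AND.

8 | 44 | Jaipur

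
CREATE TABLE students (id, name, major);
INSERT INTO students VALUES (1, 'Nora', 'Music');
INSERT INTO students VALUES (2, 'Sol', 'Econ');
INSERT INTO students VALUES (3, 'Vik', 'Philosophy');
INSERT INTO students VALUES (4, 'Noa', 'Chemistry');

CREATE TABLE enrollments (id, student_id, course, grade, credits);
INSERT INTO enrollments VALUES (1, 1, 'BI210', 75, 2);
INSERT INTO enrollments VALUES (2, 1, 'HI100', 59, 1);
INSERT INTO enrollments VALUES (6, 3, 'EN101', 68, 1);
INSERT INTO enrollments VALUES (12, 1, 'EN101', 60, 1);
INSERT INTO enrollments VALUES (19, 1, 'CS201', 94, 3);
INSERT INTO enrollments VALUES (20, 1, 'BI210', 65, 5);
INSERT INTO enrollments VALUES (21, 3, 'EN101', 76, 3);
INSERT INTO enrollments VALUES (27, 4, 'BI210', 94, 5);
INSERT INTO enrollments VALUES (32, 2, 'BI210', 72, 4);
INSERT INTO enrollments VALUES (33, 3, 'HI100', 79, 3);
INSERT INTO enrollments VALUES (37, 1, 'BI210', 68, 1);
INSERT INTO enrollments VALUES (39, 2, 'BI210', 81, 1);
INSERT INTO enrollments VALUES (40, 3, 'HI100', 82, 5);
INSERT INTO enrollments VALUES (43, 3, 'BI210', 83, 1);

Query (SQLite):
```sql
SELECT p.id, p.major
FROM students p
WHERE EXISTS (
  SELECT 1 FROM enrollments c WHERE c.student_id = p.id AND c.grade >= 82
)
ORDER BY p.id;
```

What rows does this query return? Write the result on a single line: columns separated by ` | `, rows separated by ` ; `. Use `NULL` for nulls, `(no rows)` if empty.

1 | Music ; 3 | Philosophy ; 4 | Chemistry

For each students row, check whether any enrollments with matching student_id has grade >= 82.
Keep rows where that is true.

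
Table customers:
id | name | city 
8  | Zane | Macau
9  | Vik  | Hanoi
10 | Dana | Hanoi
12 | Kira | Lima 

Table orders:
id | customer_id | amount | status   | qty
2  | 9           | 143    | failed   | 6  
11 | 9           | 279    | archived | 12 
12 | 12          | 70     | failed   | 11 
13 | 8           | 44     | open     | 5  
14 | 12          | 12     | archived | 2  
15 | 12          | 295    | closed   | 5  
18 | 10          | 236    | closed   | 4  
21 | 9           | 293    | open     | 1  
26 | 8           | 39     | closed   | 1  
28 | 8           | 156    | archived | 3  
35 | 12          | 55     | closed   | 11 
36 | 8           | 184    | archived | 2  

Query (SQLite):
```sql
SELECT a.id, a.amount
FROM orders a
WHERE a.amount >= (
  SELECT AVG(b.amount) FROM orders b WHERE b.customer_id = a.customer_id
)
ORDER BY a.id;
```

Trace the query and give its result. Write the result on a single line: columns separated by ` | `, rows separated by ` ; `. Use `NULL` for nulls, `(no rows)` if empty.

11 | 279 ; 15 | 295 ; 18 | 236 ; 21 | 293 ; 28 | 156 ; 36 | 184

For each orders row a, compute AVG(amount) over rows sharing a.customer_id.
Keep row a if a.amount >= that per-group AVG.
  customer_id=8: AVG(amount) = 105.75
  customer_id=9: AVG(amount) = 238.333333
  customer_id=10: AVG(amount) = 236.0
  customer_id=12: AVG(amount) = 108.0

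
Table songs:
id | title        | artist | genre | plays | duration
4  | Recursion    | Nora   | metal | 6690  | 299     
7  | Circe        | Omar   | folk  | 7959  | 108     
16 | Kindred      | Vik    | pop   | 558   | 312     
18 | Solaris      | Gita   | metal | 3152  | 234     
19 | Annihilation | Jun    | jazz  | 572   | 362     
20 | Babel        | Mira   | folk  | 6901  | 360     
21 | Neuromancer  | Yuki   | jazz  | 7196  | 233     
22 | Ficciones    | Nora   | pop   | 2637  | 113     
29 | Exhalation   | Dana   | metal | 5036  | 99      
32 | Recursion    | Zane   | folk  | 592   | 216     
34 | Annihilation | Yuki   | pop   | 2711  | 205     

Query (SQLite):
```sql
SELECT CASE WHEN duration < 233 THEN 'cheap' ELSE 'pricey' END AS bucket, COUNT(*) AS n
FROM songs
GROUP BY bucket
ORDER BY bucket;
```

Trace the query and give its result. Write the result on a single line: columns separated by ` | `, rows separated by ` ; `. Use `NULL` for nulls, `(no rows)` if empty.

Bucket rows by duration < 233 → 'cheap' else 'pricey'; count each bucket.

cheap | 5 ; pricey | 6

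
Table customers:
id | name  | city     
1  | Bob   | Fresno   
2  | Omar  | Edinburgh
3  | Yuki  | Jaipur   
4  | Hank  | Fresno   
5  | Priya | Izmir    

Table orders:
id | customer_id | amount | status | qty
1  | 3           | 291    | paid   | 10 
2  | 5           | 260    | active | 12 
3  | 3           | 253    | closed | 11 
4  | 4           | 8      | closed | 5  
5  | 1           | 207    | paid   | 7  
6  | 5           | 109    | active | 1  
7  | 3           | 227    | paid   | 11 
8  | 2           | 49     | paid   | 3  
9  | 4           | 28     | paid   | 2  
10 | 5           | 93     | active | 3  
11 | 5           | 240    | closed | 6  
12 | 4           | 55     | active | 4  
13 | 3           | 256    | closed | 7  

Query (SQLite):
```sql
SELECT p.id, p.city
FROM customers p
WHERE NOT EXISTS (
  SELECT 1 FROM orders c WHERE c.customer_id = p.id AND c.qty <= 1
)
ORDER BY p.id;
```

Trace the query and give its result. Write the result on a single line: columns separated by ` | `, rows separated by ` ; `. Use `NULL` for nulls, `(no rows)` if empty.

For each customers row, check whether any orders with matching customer_id has qty <= 1.
Keep rows where that is false.

1 | Fresno ; 2 | Edinburgh ; 3 | Jaipur ; 4 | Fresno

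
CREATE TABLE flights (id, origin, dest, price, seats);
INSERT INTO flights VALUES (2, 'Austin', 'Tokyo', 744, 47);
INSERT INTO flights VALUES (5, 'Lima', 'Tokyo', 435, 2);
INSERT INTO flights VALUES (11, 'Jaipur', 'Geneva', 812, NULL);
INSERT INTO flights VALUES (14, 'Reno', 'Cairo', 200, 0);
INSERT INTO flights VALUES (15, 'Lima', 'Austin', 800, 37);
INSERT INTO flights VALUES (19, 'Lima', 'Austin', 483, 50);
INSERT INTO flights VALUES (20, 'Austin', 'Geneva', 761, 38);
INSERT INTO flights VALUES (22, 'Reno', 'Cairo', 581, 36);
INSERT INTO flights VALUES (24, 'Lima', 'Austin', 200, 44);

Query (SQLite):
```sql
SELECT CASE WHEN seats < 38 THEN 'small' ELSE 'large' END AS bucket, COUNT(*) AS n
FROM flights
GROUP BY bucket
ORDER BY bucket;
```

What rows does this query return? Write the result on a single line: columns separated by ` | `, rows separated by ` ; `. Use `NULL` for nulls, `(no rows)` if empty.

large | 5 ; small | 4

Bucket rows by seats < 38 → 'small' else 'large'; count each bucket.
NULL < 38 is unknown, so NULL seats falls into ELSE → 'large'.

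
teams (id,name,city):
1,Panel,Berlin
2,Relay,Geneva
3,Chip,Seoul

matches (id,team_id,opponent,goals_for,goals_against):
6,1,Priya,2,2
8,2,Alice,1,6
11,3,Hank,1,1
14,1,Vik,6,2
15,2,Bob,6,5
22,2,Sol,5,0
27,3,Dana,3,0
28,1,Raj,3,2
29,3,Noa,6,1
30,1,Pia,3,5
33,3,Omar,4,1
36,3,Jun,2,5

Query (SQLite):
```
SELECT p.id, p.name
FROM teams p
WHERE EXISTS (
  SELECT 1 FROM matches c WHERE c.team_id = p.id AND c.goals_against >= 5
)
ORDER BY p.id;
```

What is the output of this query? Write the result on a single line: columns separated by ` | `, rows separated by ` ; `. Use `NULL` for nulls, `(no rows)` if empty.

1 | Panel ; 2 | Relay ; 3 | Chip

For each teams row, check whether any matches with matching team_id has goals_against >= 5.
Keep rows where that is true.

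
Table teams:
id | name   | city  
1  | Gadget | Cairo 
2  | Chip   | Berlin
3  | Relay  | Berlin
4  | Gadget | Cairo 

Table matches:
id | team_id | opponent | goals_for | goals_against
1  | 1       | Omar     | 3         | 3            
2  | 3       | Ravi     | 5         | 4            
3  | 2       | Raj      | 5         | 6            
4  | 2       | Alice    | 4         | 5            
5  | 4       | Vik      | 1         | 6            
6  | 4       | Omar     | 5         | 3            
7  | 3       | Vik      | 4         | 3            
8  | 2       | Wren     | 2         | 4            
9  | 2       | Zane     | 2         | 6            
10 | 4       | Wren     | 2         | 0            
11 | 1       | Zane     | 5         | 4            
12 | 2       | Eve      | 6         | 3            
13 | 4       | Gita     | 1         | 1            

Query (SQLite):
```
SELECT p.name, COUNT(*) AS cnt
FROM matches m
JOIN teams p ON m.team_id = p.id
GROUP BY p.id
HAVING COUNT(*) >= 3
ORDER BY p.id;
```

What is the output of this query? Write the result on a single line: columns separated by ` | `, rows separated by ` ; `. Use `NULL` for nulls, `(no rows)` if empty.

Join each matches row to its teams via team_id.
Group joined rows by teams.id; compute COUNT(*) per group.
HAVING: keep groups with count ≥ 3.
  1: ids {1, 11} → COUNT(*)=2
  2: ids {3, 4, 8, 9, 12} → COUNT(*)=5
  3: ids {2, 7} → COUNT(*)=2
  4: ids {5, 6, 10, 13} → COUNT(*)=4

Chip | 5 ; Gadget | 4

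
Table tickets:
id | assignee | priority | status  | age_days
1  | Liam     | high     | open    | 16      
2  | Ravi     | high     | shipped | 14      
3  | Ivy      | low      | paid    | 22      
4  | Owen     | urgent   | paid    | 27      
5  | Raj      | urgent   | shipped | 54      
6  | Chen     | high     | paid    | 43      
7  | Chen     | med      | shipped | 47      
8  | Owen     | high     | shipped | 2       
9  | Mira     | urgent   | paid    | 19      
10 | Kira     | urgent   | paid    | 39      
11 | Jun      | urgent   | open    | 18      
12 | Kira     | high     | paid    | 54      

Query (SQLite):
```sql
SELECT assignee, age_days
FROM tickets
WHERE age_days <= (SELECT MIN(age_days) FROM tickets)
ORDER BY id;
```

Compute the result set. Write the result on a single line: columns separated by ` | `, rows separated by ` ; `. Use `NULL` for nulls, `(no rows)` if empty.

Scalar subquery: MIN(age_days) over all tickets rows = 2.
Keep rows where age_days <= that value.

Owen | 2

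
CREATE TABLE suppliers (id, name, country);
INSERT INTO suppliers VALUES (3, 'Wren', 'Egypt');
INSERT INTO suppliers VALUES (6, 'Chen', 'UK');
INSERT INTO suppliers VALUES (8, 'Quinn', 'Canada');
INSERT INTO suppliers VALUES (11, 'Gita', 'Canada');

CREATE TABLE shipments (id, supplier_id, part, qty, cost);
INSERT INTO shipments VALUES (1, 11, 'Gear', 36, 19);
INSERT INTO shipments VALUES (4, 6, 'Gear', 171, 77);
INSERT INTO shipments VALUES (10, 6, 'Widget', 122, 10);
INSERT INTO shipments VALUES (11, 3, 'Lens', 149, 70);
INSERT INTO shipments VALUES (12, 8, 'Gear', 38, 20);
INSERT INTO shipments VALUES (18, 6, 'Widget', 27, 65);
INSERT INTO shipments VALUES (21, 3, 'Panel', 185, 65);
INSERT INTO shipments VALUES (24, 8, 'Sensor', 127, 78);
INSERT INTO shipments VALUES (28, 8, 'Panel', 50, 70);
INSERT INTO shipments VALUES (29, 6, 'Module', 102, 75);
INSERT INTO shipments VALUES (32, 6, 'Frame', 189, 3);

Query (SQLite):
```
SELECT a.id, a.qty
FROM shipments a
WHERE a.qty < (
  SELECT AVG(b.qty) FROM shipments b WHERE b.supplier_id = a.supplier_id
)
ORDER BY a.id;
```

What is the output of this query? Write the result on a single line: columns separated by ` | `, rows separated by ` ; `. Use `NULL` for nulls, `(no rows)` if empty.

For each shipments row a, compute AVG(qty) over rows sharing a.supplier_id.
Keep row a if a.qty < that per-group AVG.
  supplier_id=3: AVG(qty) = 167.0
  supplier_id=6: AVG(qty) = 122.2
  supplier_id=8: AVG(qty) = 71.666667
  supplier_id=11: AVG(qty) = 36.0

10 | 122 ; 11 | 149 ; 12 | 38 ; 18 | 27 ; 28 | 50 ; 29 | 102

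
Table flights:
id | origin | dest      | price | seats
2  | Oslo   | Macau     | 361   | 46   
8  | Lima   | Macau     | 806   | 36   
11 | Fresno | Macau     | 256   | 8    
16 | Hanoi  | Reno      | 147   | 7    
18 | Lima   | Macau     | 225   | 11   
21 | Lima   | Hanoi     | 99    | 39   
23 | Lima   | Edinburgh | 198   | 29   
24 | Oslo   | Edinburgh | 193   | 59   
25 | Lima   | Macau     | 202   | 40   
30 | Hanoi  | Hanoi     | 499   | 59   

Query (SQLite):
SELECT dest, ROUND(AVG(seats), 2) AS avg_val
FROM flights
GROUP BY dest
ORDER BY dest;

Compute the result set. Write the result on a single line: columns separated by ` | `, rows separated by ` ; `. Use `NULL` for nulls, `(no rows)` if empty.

Partition flights by dest; compute ROUND(AVG(seats), 2) within each group.
  Edinburgh: ids {23, 24} → ROUND(AVG(seats), 2)=44
  Hanoi: ids {21, 30} → ROUND(AVG(seats), 2)=49
  Macau: ids {2, 8, 11, 18, 25} → ROUND(AVG(seats), 2)=28.2
  Reno: ids {16} → ROUND(AVG(seats), 2)=7

Edinburgh | 44 ; Hanoi | 49 ; Macau | 28.2 ; Reno | 7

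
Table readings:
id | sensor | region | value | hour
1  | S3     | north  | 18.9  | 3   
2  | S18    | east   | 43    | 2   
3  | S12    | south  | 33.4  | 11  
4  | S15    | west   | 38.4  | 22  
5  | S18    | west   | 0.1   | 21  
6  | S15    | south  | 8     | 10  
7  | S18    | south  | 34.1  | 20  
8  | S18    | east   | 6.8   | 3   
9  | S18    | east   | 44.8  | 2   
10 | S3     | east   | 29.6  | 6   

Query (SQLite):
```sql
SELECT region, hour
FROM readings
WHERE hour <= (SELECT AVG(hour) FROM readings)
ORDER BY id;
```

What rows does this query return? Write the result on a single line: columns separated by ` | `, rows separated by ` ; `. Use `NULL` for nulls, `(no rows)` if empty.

north | 3 ; east | 2 ; south | 10 ; east | 3 ; east | 2 ; east | 6

Scalar subquery: AVG(hour) over all readings rows = 10.0.
Keep rows where hour <= that value.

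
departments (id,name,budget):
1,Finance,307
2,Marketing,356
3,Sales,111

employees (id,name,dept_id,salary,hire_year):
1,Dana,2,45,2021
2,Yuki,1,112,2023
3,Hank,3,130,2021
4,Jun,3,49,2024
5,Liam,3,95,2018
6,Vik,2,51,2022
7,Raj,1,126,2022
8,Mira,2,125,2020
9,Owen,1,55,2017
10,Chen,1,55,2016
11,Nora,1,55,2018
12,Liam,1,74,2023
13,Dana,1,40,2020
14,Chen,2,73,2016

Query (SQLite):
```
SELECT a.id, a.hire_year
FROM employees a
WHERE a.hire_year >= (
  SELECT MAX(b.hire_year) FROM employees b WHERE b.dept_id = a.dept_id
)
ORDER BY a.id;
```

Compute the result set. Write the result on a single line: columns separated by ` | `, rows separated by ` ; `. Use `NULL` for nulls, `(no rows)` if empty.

For each employees row a, compute MAX(hire_year) over rows sharing a.dept_id.
Keep row a if a.hire_year >= that per-group MAX.
  dept_id=1: MAX(hire_year) = 2023
  dept_id=2: MAX(hire_year) = 2022
  dept_id=3: MAX(hire_year) = 2024

2 | 2023 ; 4 | 2024 ; 6 | 2022 ; 12 | 2023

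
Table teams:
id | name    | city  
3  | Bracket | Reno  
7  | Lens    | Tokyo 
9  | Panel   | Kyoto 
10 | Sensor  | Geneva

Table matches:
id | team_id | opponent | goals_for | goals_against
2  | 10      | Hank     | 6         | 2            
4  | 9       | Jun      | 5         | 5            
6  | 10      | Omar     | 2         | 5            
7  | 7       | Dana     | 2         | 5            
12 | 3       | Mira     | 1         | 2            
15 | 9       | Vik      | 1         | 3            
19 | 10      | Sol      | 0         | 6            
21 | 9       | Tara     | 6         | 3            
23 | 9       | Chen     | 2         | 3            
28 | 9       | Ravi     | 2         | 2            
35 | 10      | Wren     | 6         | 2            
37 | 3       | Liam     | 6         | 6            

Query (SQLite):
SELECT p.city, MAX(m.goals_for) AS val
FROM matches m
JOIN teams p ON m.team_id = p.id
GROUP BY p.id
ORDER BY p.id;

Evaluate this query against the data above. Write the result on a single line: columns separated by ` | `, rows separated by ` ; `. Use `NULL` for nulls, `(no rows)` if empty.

Reno | 6 ; Tokyo | 2 ; Kyoto | 6 ; Geneva | 6

Join each matches row to its teams via team_id.
Group joined rows by teams.id; compute MAX(m.goals_for) per group.
  3: ids {12, 37} → MAX(m.goals_for)=6
  7: ids {7} → MAX(m.goals_for)=2
  9: ids {4, 15, 21, 23, 28} → MAX(m.goals_for)=6
  10: ids {2, 6, 19, 35} → MAX(m.goals_for)=6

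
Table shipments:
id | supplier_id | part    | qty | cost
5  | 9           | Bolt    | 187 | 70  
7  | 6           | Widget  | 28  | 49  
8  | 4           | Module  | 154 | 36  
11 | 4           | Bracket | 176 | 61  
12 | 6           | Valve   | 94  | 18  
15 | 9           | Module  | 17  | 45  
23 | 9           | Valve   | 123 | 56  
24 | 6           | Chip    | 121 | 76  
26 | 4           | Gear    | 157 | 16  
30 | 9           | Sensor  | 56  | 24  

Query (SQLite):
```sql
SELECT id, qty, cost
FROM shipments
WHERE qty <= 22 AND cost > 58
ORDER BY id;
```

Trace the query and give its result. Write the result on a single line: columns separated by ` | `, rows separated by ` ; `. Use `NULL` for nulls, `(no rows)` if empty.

qty <= 22: ids {15}
cost > 58: ids {5, 11, 24}
Combine with AND.

(no rows)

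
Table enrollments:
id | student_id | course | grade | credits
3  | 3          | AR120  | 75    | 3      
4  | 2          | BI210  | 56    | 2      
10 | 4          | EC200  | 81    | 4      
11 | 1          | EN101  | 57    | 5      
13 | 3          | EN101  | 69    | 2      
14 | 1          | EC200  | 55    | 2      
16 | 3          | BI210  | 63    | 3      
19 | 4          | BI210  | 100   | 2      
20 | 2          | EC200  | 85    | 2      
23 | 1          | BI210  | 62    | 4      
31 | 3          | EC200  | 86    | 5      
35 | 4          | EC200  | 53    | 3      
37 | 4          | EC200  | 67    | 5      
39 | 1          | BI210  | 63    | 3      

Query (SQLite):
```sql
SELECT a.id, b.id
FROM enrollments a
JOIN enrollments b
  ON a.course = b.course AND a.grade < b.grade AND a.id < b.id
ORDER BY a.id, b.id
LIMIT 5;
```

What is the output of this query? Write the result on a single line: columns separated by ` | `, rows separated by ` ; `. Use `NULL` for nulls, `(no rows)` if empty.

Pairs (a,b) with same course, a.grade < b.grade, a.id < b.id.
course groups: AR120:{3} BI210:{4,16,19,23,39} EC200:{10,14,20,31,35,37} EN101:{11,13}
Ordered by (a.id, b.id); first 5.

4 | 16 ; 4 | 19 ; 4 | 23 ; 4 | 39 ; 10 | 20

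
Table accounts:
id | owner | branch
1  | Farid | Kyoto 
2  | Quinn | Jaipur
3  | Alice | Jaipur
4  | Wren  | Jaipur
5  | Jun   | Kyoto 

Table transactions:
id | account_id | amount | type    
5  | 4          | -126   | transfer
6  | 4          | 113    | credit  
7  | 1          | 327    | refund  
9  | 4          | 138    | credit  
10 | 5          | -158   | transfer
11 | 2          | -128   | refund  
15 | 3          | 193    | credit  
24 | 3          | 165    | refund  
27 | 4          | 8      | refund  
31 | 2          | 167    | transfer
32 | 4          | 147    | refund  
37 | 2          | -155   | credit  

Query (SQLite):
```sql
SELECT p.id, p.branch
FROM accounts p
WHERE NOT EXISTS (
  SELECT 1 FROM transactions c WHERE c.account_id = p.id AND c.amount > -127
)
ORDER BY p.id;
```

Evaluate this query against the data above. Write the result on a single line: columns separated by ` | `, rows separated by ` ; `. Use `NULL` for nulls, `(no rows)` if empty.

5 | Kyoto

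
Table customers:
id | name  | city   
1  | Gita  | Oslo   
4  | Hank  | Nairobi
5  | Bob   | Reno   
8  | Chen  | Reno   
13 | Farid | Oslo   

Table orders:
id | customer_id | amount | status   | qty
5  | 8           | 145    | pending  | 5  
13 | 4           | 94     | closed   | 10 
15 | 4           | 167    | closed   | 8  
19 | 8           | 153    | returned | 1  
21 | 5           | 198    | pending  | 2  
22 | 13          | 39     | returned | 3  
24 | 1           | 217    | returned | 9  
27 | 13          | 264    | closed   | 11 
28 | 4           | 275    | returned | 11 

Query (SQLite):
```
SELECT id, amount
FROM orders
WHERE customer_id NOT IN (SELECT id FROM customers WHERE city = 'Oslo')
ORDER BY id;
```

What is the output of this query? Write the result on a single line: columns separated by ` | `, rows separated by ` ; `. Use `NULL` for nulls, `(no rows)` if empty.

Inner query: customers.id where city = 'Oslo'.
Outer: keep orders rows whose customer_id is not in that set.
Inner query → {1, 13}

5 | 145 ; 13 | 94 ; 15 | 167 ; 19 | 153 ; 21 | 198 ; 28 | 275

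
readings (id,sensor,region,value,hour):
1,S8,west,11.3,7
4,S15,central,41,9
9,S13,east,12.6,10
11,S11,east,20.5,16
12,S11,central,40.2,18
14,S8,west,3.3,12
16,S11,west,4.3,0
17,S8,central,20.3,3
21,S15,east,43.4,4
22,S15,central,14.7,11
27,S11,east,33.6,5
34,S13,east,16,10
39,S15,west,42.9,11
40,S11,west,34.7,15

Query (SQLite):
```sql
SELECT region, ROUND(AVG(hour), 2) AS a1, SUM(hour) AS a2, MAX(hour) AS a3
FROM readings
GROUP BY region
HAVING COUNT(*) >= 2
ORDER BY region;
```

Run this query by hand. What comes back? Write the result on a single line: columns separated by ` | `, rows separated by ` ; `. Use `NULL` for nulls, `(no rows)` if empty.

central | 10.25 | 41 | 18 ; east | 9 | 45 | 16 ; west | 9 | 45 | 15

Group readings by region.
Per group compute: ROUND(AVG(hour), 2), SUM(hour), MAX(hour).
HAVING: drop groups with fewer than 2 rows.
  central: ids {4, 12, 17, 22} → ROUND(AVG(hour), 2)=10.25, SUM(hour)=41, MAX(hour)=18
  east: ids {9, 11, 21, 27, 34} → ROUND(AVG(hour), 2)=9, SUM(hour)=45, MAX(hour)=16
  west: ids {1, 14, 16, 39, 40} → ROUND(AVG(hour), 2)=9, SUM(hour)=45, MAX(hour)=15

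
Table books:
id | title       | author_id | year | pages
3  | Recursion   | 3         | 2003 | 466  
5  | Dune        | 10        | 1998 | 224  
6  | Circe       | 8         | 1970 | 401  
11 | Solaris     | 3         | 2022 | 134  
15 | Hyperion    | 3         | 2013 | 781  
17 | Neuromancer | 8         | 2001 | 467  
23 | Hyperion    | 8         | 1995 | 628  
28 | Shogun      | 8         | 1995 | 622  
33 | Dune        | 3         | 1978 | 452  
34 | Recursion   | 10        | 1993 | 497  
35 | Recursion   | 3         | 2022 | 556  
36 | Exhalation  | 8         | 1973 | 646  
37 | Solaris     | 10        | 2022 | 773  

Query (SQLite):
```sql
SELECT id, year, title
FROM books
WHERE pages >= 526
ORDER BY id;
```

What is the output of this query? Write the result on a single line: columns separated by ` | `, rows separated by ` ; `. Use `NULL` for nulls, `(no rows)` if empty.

15 | 2013 | Hyperion ; 23 | 1995 | Hyperion ; 28 | 1995 | Shogun ; 35 | 2022 | Recursion ; 36 | 1973 | Exhalation ; 37 | 2022 | Solaris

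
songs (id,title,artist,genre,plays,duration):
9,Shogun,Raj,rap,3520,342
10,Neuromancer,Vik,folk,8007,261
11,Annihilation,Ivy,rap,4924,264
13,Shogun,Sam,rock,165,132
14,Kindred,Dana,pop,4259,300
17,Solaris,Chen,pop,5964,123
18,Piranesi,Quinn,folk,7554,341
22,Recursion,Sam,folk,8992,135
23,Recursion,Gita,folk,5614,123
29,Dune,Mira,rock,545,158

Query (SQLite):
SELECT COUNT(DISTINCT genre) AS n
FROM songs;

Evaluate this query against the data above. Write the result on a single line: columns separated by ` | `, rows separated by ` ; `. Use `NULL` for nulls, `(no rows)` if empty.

4

Count distinct non-NULL genre values.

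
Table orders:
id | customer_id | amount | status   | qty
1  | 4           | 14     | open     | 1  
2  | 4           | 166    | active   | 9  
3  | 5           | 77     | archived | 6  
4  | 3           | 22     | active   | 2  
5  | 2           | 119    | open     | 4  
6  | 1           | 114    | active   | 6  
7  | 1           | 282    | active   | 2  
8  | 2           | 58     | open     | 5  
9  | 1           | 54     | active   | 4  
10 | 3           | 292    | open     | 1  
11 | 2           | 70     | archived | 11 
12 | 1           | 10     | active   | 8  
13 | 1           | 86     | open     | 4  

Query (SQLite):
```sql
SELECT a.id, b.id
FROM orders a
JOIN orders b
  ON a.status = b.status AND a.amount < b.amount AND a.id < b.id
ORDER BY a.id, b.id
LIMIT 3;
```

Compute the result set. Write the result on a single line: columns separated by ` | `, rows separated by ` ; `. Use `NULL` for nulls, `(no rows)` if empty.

Pairs (a,b) with same status, a.amount < b.amount, a.id < b.id.
status groups: active:{2,4,6,7,9,12} archived:{3,11} open:{1,5,8,10,13}
Ordered by (a.id, b.id); first 3.

1 | 5 ; 1 | 8 ; 1 | 10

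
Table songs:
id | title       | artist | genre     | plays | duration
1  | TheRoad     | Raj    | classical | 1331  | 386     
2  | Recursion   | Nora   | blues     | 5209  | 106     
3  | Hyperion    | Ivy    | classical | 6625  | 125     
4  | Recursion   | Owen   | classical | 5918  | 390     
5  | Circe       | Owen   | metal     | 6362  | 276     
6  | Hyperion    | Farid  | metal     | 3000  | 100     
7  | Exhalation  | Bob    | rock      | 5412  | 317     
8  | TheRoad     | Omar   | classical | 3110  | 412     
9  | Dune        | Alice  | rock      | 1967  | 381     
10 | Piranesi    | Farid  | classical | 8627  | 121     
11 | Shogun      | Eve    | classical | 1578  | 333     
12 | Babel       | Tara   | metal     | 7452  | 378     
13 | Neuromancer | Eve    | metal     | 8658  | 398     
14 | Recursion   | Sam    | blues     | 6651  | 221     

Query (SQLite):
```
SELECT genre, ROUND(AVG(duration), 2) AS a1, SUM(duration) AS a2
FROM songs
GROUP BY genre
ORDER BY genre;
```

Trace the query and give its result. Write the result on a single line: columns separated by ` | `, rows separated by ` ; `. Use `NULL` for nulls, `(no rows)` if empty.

Group songs by genre.
Per group compute: ROUND(AVG(duration), 2), SUM(duration).
  blues: ids {2, 14} → ROUND(AVG(duration), 2)=163.5, SUM(duration)=327
  classical: ids {1, 3, 4, 8, 10, 11} → ROUND(AVG(duration), 2)=294.5, SUM(duration)=1767
  metal: ids {5, 6, 12, 13} → ROUND(AVG(duration), 2)=288, SUM(duration)=1152
  rock: ids {7, 9} → ROUND(AVG(duration), 2)=349, SUM(duration)=698

blues | 163.5 | 327 ; classical | 294.5 | 1767 ; metal | 288 | 1152 ; rock | 349 | 698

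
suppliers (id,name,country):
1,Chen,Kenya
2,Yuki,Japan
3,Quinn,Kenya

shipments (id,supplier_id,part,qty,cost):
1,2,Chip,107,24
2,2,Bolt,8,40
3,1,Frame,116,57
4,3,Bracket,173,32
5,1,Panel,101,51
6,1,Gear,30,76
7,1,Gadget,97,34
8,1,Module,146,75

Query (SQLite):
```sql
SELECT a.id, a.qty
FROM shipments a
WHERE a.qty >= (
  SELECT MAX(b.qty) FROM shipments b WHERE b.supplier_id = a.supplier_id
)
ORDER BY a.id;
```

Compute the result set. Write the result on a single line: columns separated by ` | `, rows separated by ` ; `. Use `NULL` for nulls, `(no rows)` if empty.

1 | 107 ; 4 | 173 ; 8 | 146

For each shipments row a, compute MAX(qty) over rows sharing a.supplier_id.
Keep row a if a.qty >= that per-group MAX.
  supplier_id=1: MAX(qty) = 146
  supplier_id=2: MAX(qty) = 107
  supplier_id=3: MAX(qty) = 173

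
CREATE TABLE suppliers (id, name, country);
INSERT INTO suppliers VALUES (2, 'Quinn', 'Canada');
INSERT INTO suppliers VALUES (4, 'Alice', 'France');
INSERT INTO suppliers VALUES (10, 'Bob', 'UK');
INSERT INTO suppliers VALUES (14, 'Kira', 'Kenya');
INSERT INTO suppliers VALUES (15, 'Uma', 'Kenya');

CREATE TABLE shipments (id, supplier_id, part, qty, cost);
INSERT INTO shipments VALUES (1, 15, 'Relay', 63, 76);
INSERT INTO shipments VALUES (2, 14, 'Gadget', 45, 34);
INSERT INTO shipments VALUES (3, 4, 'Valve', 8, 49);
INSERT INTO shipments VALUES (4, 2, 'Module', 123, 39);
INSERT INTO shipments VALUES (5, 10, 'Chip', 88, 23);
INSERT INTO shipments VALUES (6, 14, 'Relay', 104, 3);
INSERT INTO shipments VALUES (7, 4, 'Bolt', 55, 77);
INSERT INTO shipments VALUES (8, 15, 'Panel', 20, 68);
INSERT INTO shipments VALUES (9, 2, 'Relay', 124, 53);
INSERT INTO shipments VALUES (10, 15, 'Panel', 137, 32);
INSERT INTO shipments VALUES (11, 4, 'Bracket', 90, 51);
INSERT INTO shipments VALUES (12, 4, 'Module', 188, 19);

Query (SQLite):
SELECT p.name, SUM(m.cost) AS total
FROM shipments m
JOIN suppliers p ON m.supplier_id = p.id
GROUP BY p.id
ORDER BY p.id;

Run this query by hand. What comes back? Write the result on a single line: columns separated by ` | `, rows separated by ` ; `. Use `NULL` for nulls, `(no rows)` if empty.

Join each shipments row to its suppliers via supplier_id.
Group joined rows by suppliers.id; compute SUM(m.cost) per group.
  2: ids {4, 9} → SUM(m.cost)=92
  4: ids {3, 7, 11, 12} → SUM(m.cost)=196
  10: ids {5} → SUM(m.cost)=23
  14: ids {2, 6} → SUM(m.cost)=37
  15: ids {1, 8, 10} → SUM(m.cost)=176

Quinn | 92 ; Alice | 196 ; Bob | 23 ; Kira | 37 ; Uma | 176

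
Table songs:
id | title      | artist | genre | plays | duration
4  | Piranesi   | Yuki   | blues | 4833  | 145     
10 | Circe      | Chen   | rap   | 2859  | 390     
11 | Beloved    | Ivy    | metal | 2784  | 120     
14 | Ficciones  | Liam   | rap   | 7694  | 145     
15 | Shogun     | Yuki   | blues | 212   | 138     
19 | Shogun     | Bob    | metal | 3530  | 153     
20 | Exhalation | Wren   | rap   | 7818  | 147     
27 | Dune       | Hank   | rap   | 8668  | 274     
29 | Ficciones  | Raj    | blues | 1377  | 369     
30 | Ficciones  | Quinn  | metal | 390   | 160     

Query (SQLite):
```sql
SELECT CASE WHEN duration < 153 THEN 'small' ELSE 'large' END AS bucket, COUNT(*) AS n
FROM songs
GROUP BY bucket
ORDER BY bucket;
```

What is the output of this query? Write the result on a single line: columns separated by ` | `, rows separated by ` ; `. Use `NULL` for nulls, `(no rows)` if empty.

Bucket rows by duration < 153 → 'small' else 'large'; count each bucket.

large | 5 ; small | 5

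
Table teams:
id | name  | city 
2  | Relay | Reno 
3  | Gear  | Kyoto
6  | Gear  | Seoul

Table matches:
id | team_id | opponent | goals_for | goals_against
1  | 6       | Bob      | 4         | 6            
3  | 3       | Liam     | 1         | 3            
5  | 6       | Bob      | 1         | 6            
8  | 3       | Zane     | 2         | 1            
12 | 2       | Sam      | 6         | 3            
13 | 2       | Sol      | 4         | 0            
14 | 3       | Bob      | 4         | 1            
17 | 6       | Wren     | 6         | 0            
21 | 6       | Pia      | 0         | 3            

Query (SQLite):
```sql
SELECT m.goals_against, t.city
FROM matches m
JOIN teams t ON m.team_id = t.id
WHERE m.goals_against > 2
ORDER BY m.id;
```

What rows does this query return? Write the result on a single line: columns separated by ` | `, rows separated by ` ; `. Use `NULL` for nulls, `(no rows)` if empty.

Each matches row matches the teams row where team_id = teams.id.
Then keep rows with m.goals_against > 2.

6 | Seoul ; 3 | Kyoto ; 6 | Seoul ; 3 | Reno ; 3 | Seoul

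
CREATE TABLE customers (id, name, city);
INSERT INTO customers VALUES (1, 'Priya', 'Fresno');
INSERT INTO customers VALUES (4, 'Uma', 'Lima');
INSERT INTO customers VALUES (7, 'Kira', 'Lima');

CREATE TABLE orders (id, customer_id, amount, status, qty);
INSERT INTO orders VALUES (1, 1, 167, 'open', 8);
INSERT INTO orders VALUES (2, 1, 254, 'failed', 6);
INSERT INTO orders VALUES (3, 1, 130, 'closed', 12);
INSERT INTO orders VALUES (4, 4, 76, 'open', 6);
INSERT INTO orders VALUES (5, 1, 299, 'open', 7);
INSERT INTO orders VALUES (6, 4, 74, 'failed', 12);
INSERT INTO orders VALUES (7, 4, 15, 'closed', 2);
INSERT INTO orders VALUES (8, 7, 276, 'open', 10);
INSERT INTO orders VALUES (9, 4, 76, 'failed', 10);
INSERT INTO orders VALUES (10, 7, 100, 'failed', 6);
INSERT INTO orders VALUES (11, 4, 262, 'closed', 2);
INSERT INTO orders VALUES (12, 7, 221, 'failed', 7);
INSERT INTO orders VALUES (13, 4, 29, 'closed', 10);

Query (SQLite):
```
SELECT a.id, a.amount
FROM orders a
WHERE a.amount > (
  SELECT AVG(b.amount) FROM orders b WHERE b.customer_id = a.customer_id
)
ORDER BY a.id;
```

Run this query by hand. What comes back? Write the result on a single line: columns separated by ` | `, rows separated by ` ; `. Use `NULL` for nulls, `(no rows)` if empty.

2 | 254 ; 5 | 299 ; 8 | 276 ; 11 | 262 ; 12 | 221

For each orders row a, compute AVG(amount) over rows sharing a.customer_id.
Keep row a if a.amount > that per-group AVG.
  customer_id=1: AVG(amount) = 212.5
  customer_id=4: AVG(amount) = 88.666667
  customer_id=7: AVG(amount) = 199.0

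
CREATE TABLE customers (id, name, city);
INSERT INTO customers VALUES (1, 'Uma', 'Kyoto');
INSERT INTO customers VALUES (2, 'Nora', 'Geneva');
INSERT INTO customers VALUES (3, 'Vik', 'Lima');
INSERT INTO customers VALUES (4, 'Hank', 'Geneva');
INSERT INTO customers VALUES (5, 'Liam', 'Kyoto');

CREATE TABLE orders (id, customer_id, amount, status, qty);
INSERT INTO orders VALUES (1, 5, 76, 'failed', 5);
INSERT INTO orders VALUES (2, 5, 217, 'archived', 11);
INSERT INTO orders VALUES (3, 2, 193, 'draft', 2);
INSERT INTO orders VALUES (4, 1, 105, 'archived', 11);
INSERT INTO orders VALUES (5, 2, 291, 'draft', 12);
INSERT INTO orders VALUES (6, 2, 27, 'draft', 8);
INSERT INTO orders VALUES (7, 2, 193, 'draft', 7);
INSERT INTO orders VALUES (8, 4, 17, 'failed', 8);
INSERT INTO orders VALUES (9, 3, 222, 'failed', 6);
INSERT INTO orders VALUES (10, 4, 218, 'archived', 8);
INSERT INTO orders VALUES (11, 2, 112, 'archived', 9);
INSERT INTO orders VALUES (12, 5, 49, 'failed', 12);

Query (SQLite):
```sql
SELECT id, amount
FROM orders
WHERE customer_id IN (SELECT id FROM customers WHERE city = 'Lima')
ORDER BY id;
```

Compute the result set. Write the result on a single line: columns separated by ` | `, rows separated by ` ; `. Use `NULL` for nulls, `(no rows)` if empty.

9 | 222

Inner query: customers.id where city = 'Lima'.
Outer: keep orders rows whose customer_id is in that set.
Inner query → {3}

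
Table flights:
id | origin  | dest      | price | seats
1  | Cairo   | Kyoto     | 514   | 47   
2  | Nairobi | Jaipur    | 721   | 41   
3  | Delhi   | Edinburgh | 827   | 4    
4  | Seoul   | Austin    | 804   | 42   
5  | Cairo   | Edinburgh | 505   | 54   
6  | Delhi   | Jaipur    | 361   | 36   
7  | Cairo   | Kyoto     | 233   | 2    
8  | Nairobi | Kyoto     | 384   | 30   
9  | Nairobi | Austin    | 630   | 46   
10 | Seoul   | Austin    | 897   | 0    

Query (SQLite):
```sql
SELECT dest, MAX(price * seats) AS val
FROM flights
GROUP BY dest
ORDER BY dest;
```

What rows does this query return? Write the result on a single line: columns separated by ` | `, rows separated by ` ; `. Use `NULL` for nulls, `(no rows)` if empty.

Austin | 33768 ; Edinburgh | 27270 ; Jaipur | 29561 ; Kyoto | 24158

For each row compute price * seats.
Group by dest; take MAX of the expression per group.
  Austin: ids {4, 9, 10} → MAX(price * seats)=33768
  Edinburgh: ids {3, 5} → MAX(price * seats)=27270
  Jaipur: ids {2, 6} → MAX(price * seats)=29561
  Kyoto: ids {1, 7, 8} → MAX(price * seats)=24158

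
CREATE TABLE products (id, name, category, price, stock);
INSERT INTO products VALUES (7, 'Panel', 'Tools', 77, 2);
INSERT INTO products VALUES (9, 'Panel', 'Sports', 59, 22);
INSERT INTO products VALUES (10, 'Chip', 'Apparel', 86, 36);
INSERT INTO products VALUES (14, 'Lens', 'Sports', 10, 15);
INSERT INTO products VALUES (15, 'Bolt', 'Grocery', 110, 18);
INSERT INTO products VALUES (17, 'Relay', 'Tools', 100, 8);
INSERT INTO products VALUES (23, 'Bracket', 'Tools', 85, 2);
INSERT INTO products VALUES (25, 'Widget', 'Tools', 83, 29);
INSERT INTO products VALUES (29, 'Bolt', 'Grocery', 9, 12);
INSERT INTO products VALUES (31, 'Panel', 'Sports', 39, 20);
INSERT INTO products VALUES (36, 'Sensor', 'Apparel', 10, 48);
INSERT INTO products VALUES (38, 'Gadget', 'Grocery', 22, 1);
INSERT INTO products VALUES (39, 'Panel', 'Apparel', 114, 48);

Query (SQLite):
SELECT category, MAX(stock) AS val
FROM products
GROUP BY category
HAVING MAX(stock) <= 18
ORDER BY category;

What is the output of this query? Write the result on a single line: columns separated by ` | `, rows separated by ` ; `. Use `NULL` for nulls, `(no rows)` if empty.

Partition products by category; compute MAX(stock) within each group.
HAVING: keep groups where MAX(stock) <= 18.
  Apparel: ids {10, 36, 39} → MAX(stock)=48
  Grocery: ids {15, 29, 38} → MAX(stock)=18
  Sports: ids {9, 14, 31} → MAX(stock)=22
  Tools: ids {7, 17, 23, 25} → MAX(stock)=29

Grocery | 18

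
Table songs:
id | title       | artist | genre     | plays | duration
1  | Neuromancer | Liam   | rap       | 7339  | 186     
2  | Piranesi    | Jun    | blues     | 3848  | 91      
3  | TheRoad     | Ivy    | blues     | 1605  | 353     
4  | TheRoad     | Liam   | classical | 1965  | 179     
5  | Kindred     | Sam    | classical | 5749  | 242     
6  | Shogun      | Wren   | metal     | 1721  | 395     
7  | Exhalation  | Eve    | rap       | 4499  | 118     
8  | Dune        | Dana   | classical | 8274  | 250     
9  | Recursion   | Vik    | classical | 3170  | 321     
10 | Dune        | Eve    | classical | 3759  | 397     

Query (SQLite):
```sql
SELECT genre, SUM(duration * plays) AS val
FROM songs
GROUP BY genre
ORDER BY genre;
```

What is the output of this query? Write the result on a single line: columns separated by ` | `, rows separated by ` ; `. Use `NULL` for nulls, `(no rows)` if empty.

For each row compute duration * plays.
Group by genre; take SUM of the expression per group.
  blues: ids {2, 3} → SUM(duration * plays)=916733
  classical: ids {4, 5, 8, 9, 10} → SUM(duration * plays)=6321386
  metal: ids {6} → SUM(duration * plays)=679795
  rap: ids {1, 7} → SUM(duration * plays)=1895936

blues | 916733 ; classical | 6321386 ; metal | 679795 ; rap | 1895936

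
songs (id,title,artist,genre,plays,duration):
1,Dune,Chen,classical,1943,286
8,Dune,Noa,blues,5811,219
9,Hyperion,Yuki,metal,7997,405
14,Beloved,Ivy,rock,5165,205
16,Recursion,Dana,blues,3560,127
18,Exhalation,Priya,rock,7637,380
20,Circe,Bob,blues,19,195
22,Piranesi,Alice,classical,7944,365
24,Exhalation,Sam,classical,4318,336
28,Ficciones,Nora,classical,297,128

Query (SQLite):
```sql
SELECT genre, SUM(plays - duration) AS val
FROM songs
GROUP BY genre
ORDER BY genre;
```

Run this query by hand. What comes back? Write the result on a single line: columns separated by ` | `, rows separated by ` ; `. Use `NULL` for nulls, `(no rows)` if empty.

For each row compute plays - duration.
Group by genre; take SUM of the expression per group.
  blues: ids {8, 16, 20} → SUM(plays - duration)=8849
  classical: ids {1, 22, 24, 28} → SUM(plays - duration)=13387
  metal: ids {9} → SUM(plays - duration)=7592
  rock: ids {14, 18} → SUM(plays - duration)=12217

blues | 8849 ; classical | 13387 ; metal | 7592 ; rock | 12217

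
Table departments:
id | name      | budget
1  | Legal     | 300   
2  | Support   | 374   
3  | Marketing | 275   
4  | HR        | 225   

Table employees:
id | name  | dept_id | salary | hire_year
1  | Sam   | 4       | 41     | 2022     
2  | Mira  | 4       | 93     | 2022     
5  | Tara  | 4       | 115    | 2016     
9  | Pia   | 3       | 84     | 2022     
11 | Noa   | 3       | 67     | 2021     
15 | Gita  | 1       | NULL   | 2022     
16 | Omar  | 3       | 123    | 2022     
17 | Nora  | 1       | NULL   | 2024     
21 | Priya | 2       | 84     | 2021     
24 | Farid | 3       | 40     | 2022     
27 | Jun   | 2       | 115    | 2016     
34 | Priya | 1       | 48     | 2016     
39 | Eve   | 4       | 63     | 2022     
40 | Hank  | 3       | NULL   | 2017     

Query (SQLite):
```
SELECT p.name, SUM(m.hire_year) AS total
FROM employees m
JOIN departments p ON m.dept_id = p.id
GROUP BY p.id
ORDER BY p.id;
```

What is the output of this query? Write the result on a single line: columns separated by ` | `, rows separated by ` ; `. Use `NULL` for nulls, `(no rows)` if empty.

Join each employees row to its departments via dept_id.
Group joined rows by departments.id; compute SUM(m.hire_year) per group.
  1: ids {15, 17, 34} → SUM(m.hire_year)=6062
  2: ids {21, 27} → SUM(m.hire_year)=4037
  3: ids {9, 11, 16, 24, 40} → SUM(m.hire_year)=10104
  4: ids {1, 2, 5, 39} → SUM(m.hire_year)=8082

Legal | 6062 ; Support | 4037 ; Marketing | 10104 ; HR | 8082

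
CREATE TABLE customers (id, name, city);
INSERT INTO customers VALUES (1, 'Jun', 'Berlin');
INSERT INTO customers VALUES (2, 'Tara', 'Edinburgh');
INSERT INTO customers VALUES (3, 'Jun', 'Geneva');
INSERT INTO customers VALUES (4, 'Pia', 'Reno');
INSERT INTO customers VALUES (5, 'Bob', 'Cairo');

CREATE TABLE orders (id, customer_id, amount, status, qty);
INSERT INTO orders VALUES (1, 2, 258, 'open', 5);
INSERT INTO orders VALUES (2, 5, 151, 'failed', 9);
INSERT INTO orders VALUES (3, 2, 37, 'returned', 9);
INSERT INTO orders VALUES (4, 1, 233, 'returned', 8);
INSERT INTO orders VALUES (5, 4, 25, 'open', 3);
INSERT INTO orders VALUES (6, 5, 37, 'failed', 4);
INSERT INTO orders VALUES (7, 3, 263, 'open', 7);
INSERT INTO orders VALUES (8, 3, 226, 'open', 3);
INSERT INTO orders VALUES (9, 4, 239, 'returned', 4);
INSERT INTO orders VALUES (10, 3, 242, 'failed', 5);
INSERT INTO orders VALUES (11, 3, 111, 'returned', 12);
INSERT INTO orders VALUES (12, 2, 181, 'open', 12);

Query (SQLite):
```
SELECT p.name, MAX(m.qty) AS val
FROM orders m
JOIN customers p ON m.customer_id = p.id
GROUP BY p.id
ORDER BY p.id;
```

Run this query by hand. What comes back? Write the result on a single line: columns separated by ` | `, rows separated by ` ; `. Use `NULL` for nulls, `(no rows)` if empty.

Join each orders row to its customers via customer_id.
Group joined rows by customers.id; compute MAX(m.qty) per group.
  1: ids {4} → MAX(m.qty)=8
  2: ids {1, 3, 12} → MAX(m.qty)=12
  3: ids {7, 8, 10, 11} → MAX(m.qty)=12
  4: ids {5, 9} → MAX(m.qty)=4
  5: ids {2, 6} → MAX(m.qty)=9

Jun | 8 ; Tara | 12 ; Jun | 12 ; Pia | 4 ; Bob | 9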